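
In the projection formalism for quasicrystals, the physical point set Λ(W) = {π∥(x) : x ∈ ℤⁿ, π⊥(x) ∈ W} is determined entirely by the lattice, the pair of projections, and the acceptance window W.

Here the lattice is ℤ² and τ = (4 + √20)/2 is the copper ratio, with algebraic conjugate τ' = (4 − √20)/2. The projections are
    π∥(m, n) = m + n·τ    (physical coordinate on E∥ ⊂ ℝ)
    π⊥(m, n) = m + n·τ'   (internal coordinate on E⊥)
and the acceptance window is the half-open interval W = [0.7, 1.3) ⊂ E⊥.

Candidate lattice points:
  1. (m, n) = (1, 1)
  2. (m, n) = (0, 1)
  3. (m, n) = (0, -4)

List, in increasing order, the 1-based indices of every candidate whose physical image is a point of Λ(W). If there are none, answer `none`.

1, 3

Compute τ' = (4−√20)/2 = -0.236068, so π⊥(m,n) = m -0.236068·n.
candidate 1: (m,n)=(1,1) → π∥ = 1+1·τ ≈ 5.236068, π⊥ = 1+1·τ' ≈ 0.763932 ∈ [0.7, 1.3) ⇒ IN Λ
candidate 2: (m,n)=(0,1) → π∥ = 0+1·τ ≈ 4.236068, π⊥ = 0+1·τ' ≈ -0.236068 ∉ [0.7, 1.3) ⇒ out
candidate 3: (m,n)=(0,-4) → π∥ = 0-4·τ ≈ -16.944272, π⊥ = 0-4·τ' ≈ 0.944272 ∈ [0.7, 1.3) ⇒ IN Λ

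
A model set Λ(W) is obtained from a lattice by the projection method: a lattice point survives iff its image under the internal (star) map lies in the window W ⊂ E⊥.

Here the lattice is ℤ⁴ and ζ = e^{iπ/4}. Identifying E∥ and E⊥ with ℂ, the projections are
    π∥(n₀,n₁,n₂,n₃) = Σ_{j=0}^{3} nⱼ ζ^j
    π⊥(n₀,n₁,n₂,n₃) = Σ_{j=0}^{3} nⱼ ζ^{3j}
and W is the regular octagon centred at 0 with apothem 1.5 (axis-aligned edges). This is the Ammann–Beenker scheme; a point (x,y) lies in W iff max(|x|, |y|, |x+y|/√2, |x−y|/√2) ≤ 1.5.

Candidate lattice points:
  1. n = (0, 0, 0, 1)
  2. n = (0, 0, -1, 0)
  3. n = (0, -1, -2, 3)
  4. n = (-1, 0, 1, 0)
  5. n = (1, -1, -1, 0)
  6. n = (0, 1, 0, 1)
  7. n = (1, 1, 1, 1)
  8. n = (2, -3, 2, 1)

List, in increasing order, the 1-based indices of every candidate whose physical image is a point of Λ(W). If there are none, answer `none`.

1, 2, 4, 6, 7

π⊥(n) = n₀ + n₁ζ³ + n₂ζ⁶ + n₃ζ⁹ where ζ = e^{iπ/4}.
#1 (0, 0, 0, 1): internal (0.707107, 0.707107); octagon support 1.000000 vs apothem 1.5 → ∈ W
#2 (0, 0, -1, 0): internal (0.000000, 1.000000); octagon support 1.000000 vs apothem 1.5 → ∈ W
#3 (0, -1, -2, 3): internal (2.828427, 3.414214); octagon support 4.414214 vs apothem 1.5 → ∉ W
#4 (-1, 0, 1, 0): internal (-1.000000, -1.000000); octagon support 1.414214 vs apothem 1.5 → ∈ W
#5 (1, -1, -1, 0): internal (1.707107, 0.292893); octagon support 1.707107 vs apothem 1.5 → ∉ W
#6 (0, 1, 0, 1): internal (0.000000, 1.414214); octagon support 1.414214 vs apothem 1.5 → ∈ W
#7 (1, 1, 1, 1): internal (1.000000, 0.414214); octagon support 1.000000 vs apothem 1.5 → ∈ W
#8 (2, -3, 2, 1): internal (4.828427, -3.414214); octagon support 5.828427 vs apothem 1.5 → ∉ W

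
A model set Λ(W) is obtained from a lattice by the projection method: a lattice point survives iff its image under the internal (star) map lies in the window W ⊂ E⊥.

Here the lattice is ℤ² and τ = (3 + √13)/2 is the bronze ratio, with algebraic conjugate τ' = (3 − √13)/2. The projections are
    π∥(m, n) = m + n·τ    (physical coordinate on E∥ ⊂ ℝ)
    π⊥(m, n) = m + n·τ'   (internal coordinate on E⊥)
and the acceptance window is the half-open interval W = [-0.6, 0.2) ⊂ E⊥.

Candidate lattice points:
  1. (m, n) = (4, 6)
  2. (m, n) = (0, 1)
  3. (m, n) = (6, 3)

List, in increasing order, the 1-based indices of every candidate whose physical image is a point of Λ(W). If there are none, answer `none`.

τ' = (3−√13)/2 ≈ -0.302776.
candidate 1: (m,n)=(4,6) → π∥ = 4+6·τ ≈ 23.816654, π⊥ = 4+6·τ' ≈ 2.183346 ∉ [-0.6, 0.2) ⇒ out
candidate 2: (m,n)=(0,1) → π∥ = 0+1·τ ≈ 3.302776, π⊥ = 0+1·τ' ≈ -0.302776 ∈ [-0.6, 0.2) ⇒ IN Λ
candidate 3: (m,n)=(6,3) → π∥ = 6+3·τ ≈ 15.908327, π⊥ = 6+3·τ' ≈ 5.091673 ∉ [-0.6, 0.2) ⇒ out

2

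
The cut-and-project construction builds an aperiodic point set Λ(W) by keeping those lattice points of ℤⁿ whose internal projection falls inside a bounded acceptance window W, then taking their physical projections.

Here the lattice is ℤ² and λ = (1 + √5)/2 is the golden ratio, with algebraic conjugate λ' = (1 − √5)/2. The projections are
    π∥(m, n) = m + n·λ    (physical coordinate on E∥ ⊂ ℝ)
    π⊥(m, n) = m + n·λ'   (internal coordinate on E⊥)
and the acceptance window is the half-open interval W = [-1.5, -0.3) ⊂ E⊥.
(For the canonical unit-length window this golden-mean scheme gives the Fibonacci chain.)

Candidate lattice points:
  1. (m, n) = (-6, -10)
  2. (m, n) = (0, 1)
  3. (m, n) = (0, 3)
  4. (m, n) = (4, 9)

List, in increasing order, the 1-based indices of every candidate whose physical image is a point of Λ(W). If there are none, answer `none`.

Numerically λ ≈ 1.6180 and λ' = −1/λ ≈ -0.6180.
candidate 1: (m,n)=(-6,-10) → π∥ = -6-10·λ ≈ -22.1803, π⊥ = -6-10·λ' ≈ 0.1803 ∉ [-1.5, -0.3) ⇒ out
candidate 2: (m,n)=(0,1) → π∥ = 0+1·λ ≈ 1.6180, π⊥ = 0+1·λ' ≈ -0.6180 ∈ [-1.5, -0.3) ⇒ IN Λ
candidate 3: (m,n)=(0,3) → π∥ = 0+3·λ ≈ 4.8541, π⊥ = 0+3·λ' ≈ -1.8541 ∉ [-1.5, -0.3) ⇒ out
candidate 4: (m,n)=(4,9) → π∥ = 4+9·λ ≈ 18.5623, π⊥ = 4+9·λ' ≈ -1.5623 ∉ [-1.5, -0.3) ⇒ out

2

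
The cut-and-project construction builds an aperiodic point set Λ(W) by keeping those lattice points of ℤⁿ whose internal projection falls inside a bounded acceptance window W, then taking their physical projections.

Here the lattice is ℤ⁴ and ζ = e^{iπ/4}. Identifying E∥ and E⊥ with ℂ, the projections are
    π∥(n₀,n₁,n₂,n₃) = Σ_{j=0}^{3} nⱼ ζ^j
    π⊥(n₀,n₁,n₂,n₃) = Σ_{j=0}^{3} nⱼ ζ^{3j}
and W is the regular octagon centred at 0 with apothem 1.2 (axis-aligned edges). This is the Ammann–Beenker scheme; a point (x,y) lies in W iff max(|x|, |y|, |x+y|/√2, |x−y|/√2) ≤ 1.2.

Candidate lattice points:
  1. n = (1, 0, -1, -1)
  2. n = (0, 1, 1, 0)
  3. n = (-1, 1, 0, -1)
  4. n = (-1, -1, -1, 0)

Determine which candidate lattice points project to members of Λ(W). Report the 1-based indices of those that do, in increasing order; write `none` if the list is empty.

Internal map: ζ^{3j} for j=0..3 gives (1,0), (−√2/2,√2/2), (0,−1), (√2/2,√2/2).
#1 (1, 0, -1, -1): internal (0.2929, 0.2929); octagon support 0.4142 vs apothem 1.2 → ∈ W
#2 (0, 1, 1, 0): internal (-0.7071, -0.2929); octagon support 0.7071 vs apothem 1.2 → ∈ W
#3 (-1, 1, 0, -1): internal (-2.4142, 0.0000); octagon support 2.4142 vs apothem 1.2 → ∉ W
#4 (-1, -1, -1, 0): internal (-0.2929, 0.2929); octagon support 0.4142 vs apothem 1.2 → ∈ W

1, 2, 4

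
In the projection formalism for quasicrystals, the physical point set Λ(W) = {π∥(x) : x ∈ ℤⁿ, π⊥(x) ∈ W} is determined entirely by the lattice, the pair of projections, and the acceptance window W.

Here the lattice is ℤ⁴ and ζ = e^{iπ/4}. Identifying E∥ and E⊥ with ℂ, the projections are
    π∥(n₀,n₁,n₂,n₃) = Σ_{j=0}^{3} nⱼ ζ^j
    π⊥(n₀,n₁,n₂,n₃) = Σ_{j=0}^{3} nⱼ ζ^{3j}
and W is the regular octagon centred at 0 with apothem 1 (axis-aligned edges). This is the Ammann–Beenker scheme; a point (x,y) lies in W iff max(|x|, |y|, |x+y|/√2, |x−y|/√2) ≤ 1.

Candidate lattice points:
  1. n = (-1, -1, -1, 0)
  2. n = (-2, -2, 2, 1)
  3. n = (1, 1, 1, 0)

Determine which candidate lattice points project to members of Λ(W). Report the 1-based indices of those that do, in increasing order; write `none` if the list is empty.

Internal map: ζ^{3j} for j=0..3 gives (1,0), (−√2/2,√2/2), (0,−1), (√2/2,√2/2).
candidate 1: n = (-1, -1, -1, 0) → π⊥ ≈ (-0.29289, +0.29289); max(|x|,|y|,|x±y|/√2) = 0.41421 ≤ 1 ⇒ ∈ W
candidate 2: n = (-2, -2, 2, 1) → π⊥ ≈ (+0.12132, -2.70711); max(|x|,|y|,|x±y|/√2) = 2.70711 > 1 ⇒ ∉ W
candidate 3: n = (1, 1, 1, 0) → π⊥ ≈ (+0.29289, -0.29289); max(|x|,|y|,|x±y|/√2) = 0.41421 ≤ 1 ⇒ ∈ W

1, 3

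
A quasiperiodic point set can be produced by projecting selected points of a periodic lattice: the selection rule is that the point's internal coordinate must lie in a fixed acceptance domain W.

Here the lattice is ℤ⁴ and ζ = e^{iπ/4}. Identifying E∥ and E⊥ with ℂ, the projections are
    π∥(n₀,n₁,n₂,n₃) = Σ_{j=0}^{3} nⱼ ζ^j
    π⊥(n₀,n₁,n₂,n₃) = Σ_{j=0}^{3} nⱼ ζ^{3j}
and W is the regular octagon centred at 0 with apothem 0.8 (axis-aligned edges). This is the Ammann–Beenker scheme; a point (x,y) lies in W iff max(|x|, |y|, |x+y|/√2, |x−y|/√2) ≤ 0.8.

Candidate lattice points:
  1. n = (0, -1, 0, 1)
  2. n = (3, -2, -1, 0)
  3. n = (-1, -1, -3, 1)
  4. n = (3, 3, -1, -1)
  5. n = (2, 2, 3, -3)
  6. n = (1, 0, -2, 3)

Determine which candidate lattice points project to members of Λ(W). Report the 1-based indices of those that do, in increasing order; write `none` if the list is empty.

none

Internal map: ζ^{3j} for j=0..3 gives (1,0), (−√2/2,√2/2), (0,−1), (√2/2,√2/2).
candidate 1: n = (0, -1, 0, 1) → π⊥ ≈ (+1.4142, +0.0000); max(|x|,|y|,|x±y|/√2) = 1.4142 > 0.8 ⇒ ∉ W
candidate 2: n = (3, -2, -1, 0) → π⊥ ≈ (+4.4142, -0.4142); max(|x|,|y|,|x±y|/√2) = 4.4142 > 0.8 ⇒ ∉ W
candidate 3: n = (-1, -1, -3, 1) → π⊥ ≈ (+0.4142, +3.0000); max(|x|,|y|,|x±y|/√2) = 3.0000 > 0.8 ⇒ ∉ W
candidate 4: n = (3, 3, -1, -1) → π⊥ ≈ (+0.1716, +2.4142); max(|x|,|y|,|x±y|/√2) = 2.4142 > 0.8 ⇒ ∉ W
candidate 5: n = (2, 2, 3, -3) → π⊥ ≈ (-1.5355, -3.7071); max(|x|,|y|,|x±y|/√2) = 3.7071 > 0.8 ⇒ ∉ W
candidate 6: n = (1, 0, -2, 3) → π⊥ ≈ (+3.1213, +4.1213); max(|x|,|y|,|x±y|/√2) = 5.1213 > 0.8 ⇒ ∉ W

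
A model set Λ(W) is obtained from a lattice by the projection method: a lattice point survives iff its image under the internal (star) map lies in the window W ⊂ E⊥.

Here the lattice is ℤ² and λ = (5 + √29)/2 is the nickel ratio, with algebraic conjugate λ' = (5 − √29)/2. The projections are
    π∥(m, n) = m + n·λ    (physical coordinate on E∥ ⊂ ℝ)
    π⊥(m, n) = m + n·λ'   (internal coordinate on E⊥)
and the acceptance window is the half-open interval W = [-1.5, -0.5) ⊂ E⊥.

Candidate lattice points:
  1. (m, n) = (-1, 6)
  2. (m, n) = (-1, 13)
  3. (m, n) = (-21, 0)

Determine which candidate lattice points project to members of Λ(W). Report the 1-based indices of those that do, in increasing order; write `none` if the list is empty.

Numerically λ ≈ 5.192582 and λ' = −1/λ ≈ -0.192582.
[1] lift (-1,6): star map gives -2.155494; window check -1.5 ≤ -2.155494 < -0.5 is false → out
[2] lift (-1,13): star map gives -3.503571; window check -1.5 ≤ -3.503571 < -0.5 is false → out
[3] lift (-21,0): star map gives -21.000000; window check -1.5 ≤ -21.000000 < -0.5 is false → out

none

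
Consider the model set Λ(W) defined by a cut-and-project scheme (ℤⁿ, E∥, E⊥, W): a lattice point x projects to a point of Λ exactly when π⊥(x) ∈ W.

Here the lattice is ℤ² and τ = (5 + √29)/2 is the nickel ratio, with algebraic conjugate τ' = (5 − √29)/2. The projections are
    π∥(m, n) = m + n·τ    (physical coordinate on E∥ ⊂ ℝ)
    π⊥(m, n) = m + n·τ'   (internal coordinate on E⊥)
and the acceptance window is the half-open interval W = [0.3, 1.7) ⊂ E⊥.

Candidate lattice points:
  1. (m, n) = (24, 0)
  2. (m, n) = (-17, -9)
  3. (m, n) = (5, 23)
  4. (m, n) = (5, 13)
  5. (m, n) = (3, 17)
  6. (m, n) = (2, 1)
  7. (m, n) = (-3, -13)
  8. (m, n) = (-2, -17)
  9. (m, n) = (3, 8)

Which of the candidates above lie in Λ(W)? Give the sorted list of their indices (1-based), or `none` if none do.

τ' = (5−√29)/2 ≈ -0.192582.
[1] lift (24,0): star map gives 24.000000; window check 0.3 ≤ 24.000000 < 1.7 is false → out
[2] lift (-17,-9): star map gives -15.266758; window check 0.3 ≤ -15.266758 < 1.7 is false → out
[3] lift (5,23): star map gives 0.570605; window check 0.3 ≤ 0.570605 < 1.7 is true → IN Λ
[4] lift (5,13): star map gives 2.496429; window check 0.3 ≤ 2.496429 < 1.7 is false → out
[5] lift (3,17): star map gives -0.273901; window check 0.3 ≤ -0.273901 < 1.7 is false → out
[6] lift (2,1): star map gives 1.807418; window check 0.3 ≤ 1.807418 < 1.7 is false → out
[7] lift (-3,-13): star map gives -0.496429; window check 0.3 ≤ -0.496429 < 1.7 is false → out
[8] lift (-2,-17): star map gives 1.273901; window check 0.3 ≤ 1.273901 < 1.7 is true → IN Λ
[9] lift (3,8): star map gives 1.459341; window check 0.3 ≤ 1.459341 < 1.7 is true → IN Λ

3, 8, 9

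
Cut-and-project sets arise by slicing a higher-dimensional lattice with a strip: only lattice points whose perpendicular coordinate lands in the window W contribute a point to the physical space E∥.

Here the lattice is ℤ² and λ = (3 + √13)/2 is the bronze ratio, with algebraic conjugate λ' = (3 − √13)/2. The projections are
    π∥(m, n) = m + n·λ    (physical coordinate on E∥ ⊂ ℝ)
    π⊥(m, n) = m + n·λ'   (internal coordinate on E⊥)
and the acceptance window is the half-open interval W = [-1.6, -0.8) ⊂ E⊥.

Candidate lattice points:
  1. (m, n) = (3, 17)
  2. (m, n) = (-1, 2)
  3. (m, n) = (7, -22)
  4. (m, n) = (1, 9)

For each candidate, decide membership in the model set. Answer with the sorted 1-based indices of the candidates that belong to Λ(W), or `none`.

Compute λ' = (3−√13)/2 = -0.30278, so π⊥(m,n) = m -0.30278·n.
candidate 1: (m,n)=(3,17) → π∥ = 3+17·λ ≈ 59.14719, π⊥ = 3+17·λ' ≈ -2.14719 ∉ [-1.6, -0.8) ⇒ out
candidate 2: (m,n)=(-1,2) → π∥ = -1+2·λ ≈ 5.60555, π⊥ = -1+2·λ' ≈ -1.60555 ∉ [-1.6, -0.8) ⇒ out
candidate 3: (m,n)=(7,-22) → π∥ = 7-22·λ ≈ -65.66106, π⊥ = 7-22·λ' ≈ 13.66106 ∉ [-1.6, -0.8) ⇒ out
candidate 4: (m,n)=(1,9) → π∥ = 1+9·λ ≈ 30.72498, π⊥ = 1+9·λ' ≈ -1.72498 ∉ [-1.6, -0.8) ⇒ out

none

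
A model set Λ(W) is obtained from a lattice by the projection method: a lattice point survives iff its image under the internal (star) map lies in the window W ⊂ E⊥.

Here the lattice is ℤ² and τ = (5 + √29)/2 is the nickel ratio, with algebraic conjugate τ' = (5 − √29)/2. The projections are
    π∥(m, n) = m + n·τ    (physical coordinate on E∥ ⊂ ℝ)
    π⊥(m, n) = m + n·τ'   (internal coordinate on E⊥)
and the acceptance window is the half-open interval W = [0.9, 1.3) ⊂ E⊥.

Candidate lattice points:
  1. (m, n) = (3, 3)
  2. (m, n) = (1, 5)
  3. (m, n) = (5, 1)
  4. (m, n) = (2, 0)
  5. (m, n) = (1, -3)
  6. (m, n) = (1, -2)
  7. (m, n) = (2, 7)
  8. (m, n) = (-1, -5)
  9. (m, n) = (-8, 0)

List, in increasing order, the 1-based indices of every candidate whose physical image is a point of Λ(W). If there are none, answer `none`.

none

τ' = (5−√29)/2 ≈ -0.1926.
#1 (3,3): internal coord 3 + (3)·τ' = +2.4223; +2.4223 ∉ [0.9, 1.3) → out
#2 (1,5): internal coord 1 + (5)·τ' = +0.0371; +0.0371 ∉ [0.9, 1.3) → out
#3 (5,1): internal coord 5 + (1)·τ' = +4.8074; +4.8074 ∉ [0.9, 1.3) → out
#4 (2,0): internal coord 2 + (0)·τ' = +2.0000; +2.0000 ∉ [0.9, 1.3) → out
#5 (1,-3): internal coord 1 + (-3)·τ' = +1.5777; +1.5777 ∉ [0.9, 1.3) → out
#6 (1,-2): internal coord 1 + (-2)·τ' = +1.3852; +1.3852 ∉ [0.9, 1.3) → out
#7 (2,7): internal coord 2 + (7)·τ' = +0.6519; +0.6519 ∉ [0.9, 1.3) → out
#8 (-1,-5): internal coord -1 + (-5)·τ' = -0.0371; -0.0371 ∉ [0.9, 1.3) → out
#9 (-8,0): internal coord -8 + (0)·τ' = -8.0000; -8.0000 ∉ [0.9, 1.3) → out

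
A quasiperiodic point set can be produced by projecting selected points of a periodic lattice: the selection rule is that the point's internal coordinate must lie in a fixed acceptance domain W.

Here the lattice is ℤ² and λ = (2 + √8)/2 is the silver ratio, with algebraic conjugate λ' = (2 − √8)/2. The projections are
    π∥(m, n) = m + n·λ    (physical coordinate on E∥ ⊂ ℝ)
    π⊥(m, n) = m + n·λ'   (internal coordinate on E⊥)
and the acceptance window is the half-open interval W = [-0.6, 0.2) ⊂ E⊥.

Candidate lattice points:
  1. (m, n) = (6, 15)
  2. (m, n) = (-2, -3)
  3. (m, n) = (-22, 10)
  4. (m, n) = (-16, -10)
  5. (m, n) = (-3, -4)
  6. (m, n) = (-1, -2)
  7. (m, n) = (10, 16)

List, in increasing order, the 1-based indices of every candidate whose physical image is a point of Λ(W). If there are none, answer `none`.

Compute λ' = (2−√8)/2 = -0.41421, so π⊥(m,n) = m -0.41421·n.
#1 (6,15): internal coord 6 + (15)·λ' = -0.21320; -0.21320 ∈ [-0.6, 0.2) → IN Λ
#2 (-2,-3): internal coord -2 + (-3)·λ' = -0.75736; -0.75736 ∉ [-0.6, 0.2) → out
#3 (-22,10): internal coord -22 + (10)·λ' = -26.14214; -26.14214 ∉ [-0.6, 0.2) → out
#4 (-16,-10): internal coord -16 + (-10)·λ' = -11.85786; -11.85786 ∉ [-0.6, 0.2) → out
#5 (-3,-4): internal coord -3 + (-4)·λ' = -1.34315; -1.34315 ∉ [-0.6, 0.2) → out
#6 (-1,-2): internal coord -1 + (-2)·λ' = -0.17157; -0.17157 ∈ [-0.6, 0.2) → IN Λ
#7 (10,16): internal coord 10 + (16)·λ' = +3.37258; +3.37258 ∉ [-0.6, 0.2) → out

1, 6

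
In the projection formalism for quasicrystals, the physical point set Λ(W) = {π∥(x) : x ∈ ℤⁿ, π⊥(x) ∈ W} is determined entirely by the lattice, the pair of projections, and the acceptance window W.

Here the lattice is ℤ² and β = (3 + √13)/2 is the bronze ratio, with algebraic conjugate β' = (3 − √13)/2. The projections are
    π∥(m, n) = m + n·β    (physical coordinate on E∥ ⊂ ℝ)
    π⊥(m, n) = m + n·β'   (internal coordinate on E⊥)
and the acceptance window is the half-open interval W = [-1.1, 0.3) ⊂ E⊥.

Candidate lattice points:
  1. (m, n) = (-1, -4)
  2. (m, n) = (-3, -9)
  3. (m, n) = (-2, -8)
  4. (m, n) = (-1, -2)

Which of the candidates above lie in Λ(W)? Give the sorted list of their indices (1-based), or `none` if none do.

1, 2, 4

β' = (3−√13)/2 ≈ -0.302776.
#1 (-1,-4): internal coord -1 + (-4)·β' = +0.211103; +0.211103 ∈ [-1.1, 0.3) → IN Λ
#2 (-3,-9): internal coord -3 + (-9)·β' = -0.275019; -0.275019 ∈ [-1.1, 0.3) → IN Λ
#3 (-2,-8): internal coord -2 + (-8)·β' = +0.422205; +0.422205 ∉ [-1.1, 0.3) → out
#4 (-1,-2): internal coord -1 + (-2)·β' = -0.394449; -0.394449 ∈ [-1.1, 0.3) → IN Λ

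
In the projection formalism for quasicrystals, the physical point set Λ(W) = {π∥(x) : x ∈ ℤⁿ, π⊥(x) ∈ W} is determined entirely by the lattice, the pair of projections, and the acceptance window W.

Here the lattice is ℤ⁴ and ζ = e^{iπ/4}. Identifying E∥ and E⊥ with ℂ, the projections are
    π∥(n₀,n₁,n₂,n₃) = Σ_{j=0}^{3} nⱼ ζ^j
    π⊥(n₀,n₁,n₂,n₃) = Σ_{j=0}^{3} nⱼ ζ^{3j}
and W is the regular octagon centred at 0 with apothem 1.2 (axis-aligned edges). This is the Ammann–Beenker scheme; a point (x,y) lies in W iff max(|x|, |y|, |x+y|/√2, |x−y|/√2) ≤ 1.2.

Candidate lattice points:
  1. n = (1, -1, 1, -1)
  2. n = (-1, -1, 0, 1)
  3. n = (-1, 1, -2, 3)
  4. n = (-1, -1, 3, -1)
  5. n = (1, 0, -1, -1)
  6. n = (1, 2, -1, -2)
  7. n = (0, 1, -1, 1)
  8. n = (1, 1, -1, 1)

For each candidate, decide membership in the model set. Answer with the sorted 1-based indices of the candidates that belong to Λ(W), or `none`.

π⊥(n) = n₀ + n₁ζ³ + n₂ζ⁶ + n₃ζ⁹ where ζ = e^{iπ/4}.
#1 (1, -1, 1, -1): internal (1.0000, -2.4142); octagon support 2.4142 vs apothem 1.2 → ∉ W
#2 (-1, -1, 0, 1): internal (0.4142, 0.0000); octagon support 0.4142 vs apothem 1.2 → ∈ W
#3 (-1, 1, -2, 3): internal (0.4142, 4.8284); octagon support 4.8284 vs apothem 1.2 → ∉ W
#4 (-1, -1, 3, -1): internal (-1.0000, -4.4142); octagon support 4.4142 vs apothem 1.2 → ∉ W
#5 (1, 0, -1, -1): internal (0.2929, 0.2929); octagon support 0.4142 vs apothem 1.2 → ∈ W
#6 (1, 2, -1, -2): internal (-1.8284, 1.0000); octagon support 2.0000 vs apothem 1.2 → ∉ W
#7 (0, 1, -1, 1): internal (0.0000, 2.4142); octagon support 2.4142 vs apothem 1.2 → ∉ W
#8 (1, 1, -1, 1): internal (1.0000, 2.4142); octagon support 2.4142 vs apothem 1.2 → ∉ W

2, 5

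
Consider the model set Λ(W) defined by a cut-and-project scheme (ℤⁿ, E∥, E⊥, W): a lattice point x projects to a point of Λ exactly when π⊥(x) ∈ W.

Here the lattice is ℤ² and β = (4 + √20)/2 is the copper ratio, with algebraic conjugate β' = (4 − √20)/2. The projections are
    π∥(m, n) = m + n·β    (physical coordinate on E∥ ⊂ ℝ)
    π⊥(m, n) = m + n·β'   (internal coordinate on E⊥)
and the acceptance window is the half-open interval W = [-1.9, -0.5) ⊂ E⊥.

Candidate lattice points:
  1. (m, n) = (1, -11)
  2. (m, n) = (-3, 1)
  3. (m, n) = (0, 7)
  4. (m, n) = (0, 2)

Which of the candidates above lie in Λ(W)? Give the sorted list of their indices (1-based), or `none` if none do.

3

Compute β' = (4−√20)/2 = -0.2361, so π⊥(m,n) = m -0.2361·n.
candidate 1: (m,n)=(1,-11) → π∥ = 1-11·β ≈ -45.5967, π⊥ = 1-11·β' ≈ 3.5967 ∉ [-1.9, -0.5) ⇒ out
candidate 2: (m,n)=(-3,1) → π∥ = -3+1·β ≈ 1.2361, π⊥ = -3+1·β' ≈ -3.2361 ∉ [-1.9, -0.5) ⇒ out
candidate 3: (m,n)=(0,7) → π∥ = 0+7·β ≈ 29.6525, π⊥ = 0+7·β' ≈ -1.6525 ∈ [-1.9, -0.5) ⇒ IN Λ
candidate 4: (m,n)=(0,2) → π∥ = 0+2·β ≈ 8.4721, π⊥ = 0+2·β' ≈ -0.4721 ∉ [-1.9, -0.5) ⇒ out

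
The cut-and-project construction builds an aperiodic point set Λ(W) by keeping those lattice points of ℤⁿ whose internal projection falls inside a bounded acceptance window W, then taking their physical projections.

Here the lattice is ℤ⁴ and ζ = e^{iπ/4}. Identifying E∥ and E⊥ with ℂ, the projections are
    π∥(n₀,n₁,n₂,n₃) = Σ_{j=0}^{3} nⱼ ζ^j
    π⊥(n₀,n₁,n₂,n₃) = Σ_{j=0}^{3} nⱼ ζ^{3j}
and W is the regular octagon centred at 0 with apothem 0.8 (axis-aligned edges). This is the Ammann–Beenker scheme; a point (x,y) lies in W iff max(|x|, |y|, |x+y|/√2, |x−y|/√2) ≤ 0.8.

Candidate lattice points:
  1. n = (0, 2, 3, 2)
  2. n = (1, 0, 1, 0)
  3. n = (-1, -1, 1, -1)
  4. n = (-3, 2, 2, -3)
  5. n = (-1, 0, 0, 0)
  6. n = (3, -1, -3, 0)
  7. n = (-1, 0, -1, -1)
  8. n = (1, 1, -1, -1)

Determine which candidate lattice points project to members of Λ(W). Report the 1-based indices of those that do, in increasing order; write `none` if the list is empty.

With ζ = e^{iπ/4} the internal vectors are ζ^0,ζ^3,ζ^6,ζ^9.
candidate 1: n = (0, 2, 3, 2) → π⊥ ≈ (+0.00000, -0.17157); max(|x|,|y|,|x±y|/√2) = 0.17157 ≤ 0.8 ⇒ ∈ W
candidate 2: n = (1, 0, 1, 0) → π⊥ ≈ (+1.00000, -1.00000); max(|x|,|y|,|x±y|/√2) = 1.41421 > 0.8 ⇒ ∉ W
candidate 3: n = (-1, -1, 1, -1) → π⊥ ≈ (-1.00000, -2.41421); max(|x|,|y|,|x±y|/√2) = 2.41421 > 0.8 ⇒ ∉ W
candidate 4: n = (-3, 2, 2, -3) → π⊥ ≈ (-6.53553, -2.70711); max(|x|,|y|,|x±y|/√2) = 6.53553 > 0.8 ⇒ ∉ W
candidate 5: n = (-1, 0, 0, 0) → π⊥ ≈ (-1.00000, +0.00000); max(|x|,|y|,|x±y|/√2) = 1.00000 > 0.8 ⇒ ∉ W
candidate 6: n = (3, -1, -3, 0) → π⊥ ≈ (+3.70711, +2.29289); max(|x|,|y|,|x±y|/√2) = 4.24264 > 0.8 ⇒ ∉ W
candidate 7: n = (-1, 0, -1, -1) → π⊥ ≈ (-1.70711, +0.29289); max(|x|,|y|,|x±y|/√2) = 1.70711 > 0.8 ⇒ ∉ W
candidate 8: n = (1, 1, -1, -1) → π⊥ ≈ (-0.41421, +1.00000); max(|x|,|y|,|x±y|/√2) = 1.00000 > 0.8 ⇒ ∉ W

1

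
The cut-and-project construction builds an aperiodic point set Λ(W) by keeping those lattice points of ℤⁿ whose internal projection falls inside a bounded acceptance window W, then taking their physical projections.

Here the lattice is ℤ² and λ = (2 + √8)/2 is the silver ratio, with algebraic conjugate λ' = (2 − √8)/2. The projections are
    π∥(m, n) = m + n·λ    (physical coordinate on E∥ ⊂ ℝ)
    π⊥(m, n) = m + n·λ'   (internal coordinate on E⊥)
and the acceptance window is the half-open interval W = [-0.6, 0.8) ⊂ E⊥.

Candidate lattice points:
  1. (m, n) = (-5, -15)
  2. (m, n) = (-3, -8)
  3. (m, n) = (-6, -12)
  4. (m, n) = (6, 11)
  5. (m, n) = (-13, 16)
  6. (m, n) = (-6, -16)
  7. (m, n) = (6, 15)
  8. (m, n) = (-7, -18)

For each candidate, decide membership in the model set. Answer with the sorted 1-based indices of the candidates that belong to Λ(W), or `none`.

λ' = (2−√8)/2 ≈ -0.4142.
candidate 1: (m,n)=(-5,-15) → π∥ = -5-15·λ ≈ -41.2132, π⊥ = -5-15·λ' ≈ 1.2132 ∉ [-0.6, 0.8) ⇒ out
candidate 2: (m,n)=(-3,-8) → π∥ = -3-8·λ ≈ -22.3137, π⊥ = -3-8·λ' ≈ 0.3137 ∈ [-0.6, 0.8) ⇒ IN Λ
candidate 3: (m,n)=(-6,-12) → π∥ = -6-12·λ ≈ -34.9706, π⊥ = -6-12·λ' ≈ -1.0294 ∉ [-0.6, 0.8) ⇒ out
candidate 4: (m,n)=(6,11) → π∥ = 6+11·λ ≈ 32.5563, π⊥ = 6+11·λ' ≈ 1.4437 ∉ [-0.6, 0.8) ⇒ out
candidate 5: (m,n)=(-13,16) → π∥ = -13+16·λ ≈ 25.6274, π⊥ = -13+16·λ' ≈ -19.6274 ∉ [-0.6, 0.8) ⇒ out
candidate 6: (m,n)=(-6,-16) → π∥ = -6-16·λ ≈ -44.6274, π⊥ = -6-16·λ' ≈ 0.6274 ∈ [-0.6, 0.8) ⇒ IN Λ
candidate 7: (m,n)=(6,15) → π∥ = 6+15·λ ≈ 42.2132, π⊥ = 6+15·λ' ≈ -0.2132 ∈ [-0.6, 0.8) ⇒ IN Λ
candidate 8: (m,n)=(-7,-18) → π∥ = -7-18·λ ≈ -50.4558, π⊥ = -7-18·λ' ≈ 0.4558 ∈ [-0.6, 0.8) ⇒ IN Λ

2, 6, 7, 8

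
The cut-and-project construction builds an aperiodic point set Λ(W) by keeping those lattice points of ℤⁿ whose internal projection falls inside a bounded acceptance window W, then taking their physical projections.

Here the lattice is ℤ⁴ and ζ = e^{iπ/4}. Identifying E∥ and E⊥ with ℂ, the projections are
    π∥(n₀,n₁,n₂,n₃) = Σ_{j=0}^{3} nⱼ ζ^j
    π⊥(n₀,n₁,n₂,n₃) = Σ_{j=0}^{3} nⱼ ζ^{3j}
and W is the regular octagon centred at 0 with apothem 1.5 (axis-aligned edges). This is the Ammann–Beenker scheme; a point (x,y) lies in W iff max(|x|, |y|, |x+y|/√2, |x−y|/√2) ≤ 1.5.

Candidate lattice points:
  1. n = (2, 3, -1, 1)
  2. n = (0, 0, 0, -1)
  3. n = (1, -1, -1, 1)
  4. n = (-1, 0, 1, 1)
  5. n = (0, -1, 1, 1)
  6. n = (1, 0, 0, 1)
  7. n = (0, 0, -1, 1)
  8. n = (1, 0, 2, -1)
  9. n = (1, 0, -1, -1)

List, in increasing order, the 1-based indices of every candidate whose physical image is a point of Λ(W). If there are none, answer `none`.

With ζ = e^{iπ/4} the internal vectors are ζ^0,ζ^3,ζ^6,ζ^9.
candidate 1: n = (2, 3, -1, 1) → π⊥ ≈ (+0.58579, +3.82843); max(|x|,|y|,|x±y|/√2) = 3.82843 > 1.5 ⇒ ∉ W
candidate 2: n = (0, 0, 0, -1) → π⊥ ≈ (-0.70711, -0.70711); max(|x|,|y|,|x±y|/√2) = 1.00000 ≤ 1.5 ⇒ ∈ W
candidate 3: n = (1, -1, -1, 1) → π⊥ ≈ (+2.41421, +1.00000); max(|x|,|y|,|x±y|/√2) = 2.41421 > 1.5 ⇒ ∉ W
candidate 4: n = (-1, 0, 1, 1) → π⊥ ≈ (-0.29289, -0.29289); max(|x|,|y|,|x±y|/√2) = 0.41421 ≤ 1.5 ⇒ ∈ W
candidate 5: n = (0, -1, 1, 1) → π⊥ ≈ (+1.41421, -1.00000); max(|x|,|y|,|x±y|/√2) = 1.70711 > 1.5 ⇒ ∉ W
candidate 6: n = (1, 0, 0, 1) → π⊥ ≈ (+1.70711, +0.70711); max(|x|,|y|,|x±y|/√2) = 1.70711 > 1.5 ⇒ ∉ W
candidate 7: n = (0, 0, -1, 1) → π⊥ ≈ (+0.70711, +1.70711); max(|x|,|y|,|x±y|/√2) = 1.70711 > 1.5 ⇒ ∉ W
candidate 8: n = (1, 0, 2, -1) → π⊥ ≈ (+0.29289, -2.70711); max(|x|,|y|,|x±y|/√2) = 2.70711 > 1.5 ⇒ ∉ W
candidate 9: n = (1, 0, -1, -1) → π⊥ ≈ (+0.29289, +0.29289); max(|x|,|y|,|x±y|/√2) = 0.41421 ≤ 1.5 ⇒ ∈ W

2, 4, 9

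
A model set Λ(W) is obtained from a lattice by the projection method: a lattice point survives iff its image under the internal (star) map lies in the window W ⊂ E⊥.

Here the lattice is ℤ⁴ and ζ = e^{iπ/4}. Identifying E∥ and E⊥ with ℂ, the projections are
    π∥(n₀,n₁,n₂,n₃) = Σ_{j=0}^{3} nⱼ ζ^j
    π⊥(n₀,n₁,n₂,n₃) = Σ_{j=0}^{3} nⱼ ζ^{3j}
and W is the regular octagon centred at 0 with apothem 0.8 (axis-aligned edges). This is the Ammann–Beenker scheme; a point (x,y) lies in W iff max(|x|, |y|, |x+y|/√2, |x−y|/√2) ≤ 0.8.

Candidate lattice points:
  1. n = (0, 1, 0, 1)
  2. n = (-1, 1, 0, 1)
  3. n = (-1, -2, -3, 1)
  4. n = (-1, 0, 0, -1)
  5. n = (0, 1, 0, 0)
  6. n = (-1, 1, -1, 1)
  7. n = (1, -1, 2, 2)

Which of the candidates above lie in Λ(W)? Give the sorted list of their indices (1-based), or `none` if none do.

π⊥(n) = n₀ + n₁ζ³ + n₂ζ⁶ + n₃ζ⁹ where ζ = e^{iπ/4}.
candidate 1: n = (0, 1, 0, 1) → π⊥ ≈ (+0.000000, +1.414214); max(|x|,|y|,|x±y|/√2) = 1.414214 > 0.8 ⇒ ∉ W
candidate 2: n = (-1, 1, 0, 1) → π⊥ ≈ (-1.000000, +1.414214); max(|x|,|y|,|x±y|/√2) = 1.707107 > 0.8 ⇒ ∉ W
candidate 3: n = (-1, -2, -3, 1) → π⊥ ≈ (+1.121320, +2.292893); max(|x|,|y|,|x±y|/√2) = 2.414214 > 0.8 ⇒ ∉ W
candidate 4: n = (-1, 0, 0, -1) → π⊥ ≈ (-1.707107, -0.707107); max(|x|,|y|,|x±y|/√2) = 1.707107 > 0.8 ⇒ ∉ W
candidate 5: n = (0, 1, 0, 0) → π⊥ ≈ (-0.707107, +0.707107); max(|x|,|y|,|x±y|/√2) = 1.000000 > 0.8 ⇒ ∉ W
candidate 6: n = (-1, 1, -1, 1) → π⊥ ≈ (-1.000000, +2.414214); max(|x|,|y|,|x±y|/√2) = 2.414214 > 0.8 ⇒ ∉ W
candidate 7: n = (1, -1, 2, 2) → π⊥ ≈ (+3.121320, -1.292893); max(|x|,|y|,|x±y|/√2) = 3.121320 > 0.8 ⇒ ∉ W

none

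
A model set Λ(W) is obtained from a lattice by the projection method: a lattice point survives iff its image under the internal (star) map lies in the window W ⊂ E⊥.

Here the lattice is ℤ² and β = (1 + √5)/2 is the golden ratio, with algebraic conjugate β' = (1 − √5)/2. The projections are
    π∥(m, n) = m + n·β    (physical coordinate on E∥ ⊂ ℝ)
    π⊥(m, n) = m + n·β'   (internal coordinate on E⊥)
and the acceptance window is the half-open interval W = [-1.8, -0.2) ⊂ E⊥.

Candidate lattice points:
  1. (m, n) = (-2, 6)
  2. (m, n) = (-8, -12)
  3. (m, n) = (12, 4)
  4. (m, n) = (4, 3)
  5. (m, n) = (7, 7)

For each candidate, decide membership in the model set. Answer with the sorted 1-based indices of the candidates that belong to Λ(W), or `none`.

2

Compute β' = (1−√5)/2 = -0.61803, so π⊥(m,n) = m -0.61803·n.
[1] lift (-2,6): star map gives -5.70820; window check -1.8 ≤ -5.70820 < -0.2 is false → out
[2] lift (-8,-12): star map gives -0.58359; window check -1.8 ≤ -0.58359 < -0.2 is true → IN Λ
[3] lift (12,4): star map gives 9.52786; window check -1.8 ≤ 9.52786 < -0.2 is false → out
[4] lift (4,3): star map gives 2.14590; window check -1.8 ≤ 2.14590 < -0.2 is false → out
[5] lift (7,7): star map gives 2.67376; window check -1.8 ≤ 2.67376 < -0.2 is false → out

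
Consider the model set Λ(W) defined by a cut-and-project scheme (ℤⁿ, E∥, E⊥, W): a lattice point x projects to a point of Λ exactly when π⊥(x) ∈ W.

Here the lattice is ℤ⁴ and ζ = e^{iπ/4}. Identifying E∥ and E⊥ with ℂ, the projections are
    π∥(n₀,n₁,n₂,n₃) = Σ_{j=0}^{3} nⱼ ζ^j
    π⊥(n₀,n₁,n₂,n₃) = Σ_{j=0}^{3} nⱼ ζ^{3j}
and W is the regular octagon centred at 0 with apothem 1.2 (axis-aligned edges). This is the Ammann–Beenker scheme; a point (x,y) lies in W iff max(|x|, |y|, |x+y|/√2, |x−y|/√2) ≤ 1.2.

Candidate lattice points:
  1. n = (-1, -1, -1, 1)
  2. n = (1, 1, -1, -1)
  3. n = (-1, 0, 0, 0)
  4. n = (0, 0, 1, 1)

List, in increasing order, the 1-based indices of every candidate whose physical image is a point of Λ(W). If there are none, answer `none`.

With ζ = e^{iπ/4} the internal vectors are ζ^0,ζ^3,ζ^6,ζ^9.
candidate 1: n = (-1, -1, -1, 1) → π⊥ ≈ (+0.414214, +1.000000); max(|x|,|y|,|x±y|/√2) = 1.000000 ≤ 1.2 ⇒ ∈ W
candidate 2: n = (1, 1, -1, -1) → π⊥ ≈ (-0.414214, +1.000000); max(|x|,|y|,|x±y|/√2) = 1.000000 ≤ 1.2 ⇒ ∈ W
candidate 3: n = (-1, 0, 0, 0) → π⊥ ≈ (-1.000000, +0.000000); max(|x|,|y|,|x±y|/√2) = 1.000000 ≤ 1.2 ⇒ ∈ W
candidate 4: n = (0, 0, 1, 1) → π⊥ ≈ (+0.707107, -0.292893); max(|x|,|y|,|x±y|/√2) = 0.707107 ≤ 1.2 ⇒ ∈ W

1, 2, 3, 4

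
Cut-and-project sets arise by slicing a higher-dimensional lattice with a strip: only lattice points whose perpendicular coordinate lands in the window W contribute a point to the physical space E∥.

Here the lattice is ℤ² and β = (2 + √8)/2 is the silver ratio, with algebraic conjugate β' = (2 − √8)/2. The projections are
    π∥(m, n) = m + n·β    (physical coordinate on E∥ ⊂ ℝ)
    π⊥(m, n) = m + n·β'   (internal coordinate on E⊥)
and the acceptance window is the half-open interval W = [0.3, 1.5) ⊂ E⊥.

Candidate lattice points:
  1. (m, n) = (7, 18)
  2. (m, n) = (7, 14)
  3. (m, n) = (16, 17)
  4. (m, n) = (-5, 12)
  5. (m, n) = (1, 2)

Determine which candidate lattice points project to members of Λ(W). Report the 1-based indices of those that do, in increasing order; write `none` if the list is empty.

Compute β' = (2−√8)/2 = -0.414214, so π⊥(m,n) = m -0.414214·n.
candidate 1: (m,n)=(7,18) → π∥ = 7+18·β ≈ 50.455844, π⊥ = 7+18·β' ≈ -0.455844 ∉ [0.3, 1.5) ⇒ out
candidate 2: (m,n)=(7,14) → π∥ = 7+14·β ≈ 40.798990, π⊥ = 7+14·β' ≈ 1.201010 ∈ [0.3, 1.5) ⇒ IN Λ
candidate 3: (m,n)=(16,17) → π∥ = 16+17·β ≈ 57.041631, π⊥ = 16+17·β' ≈ 8.958369 ∉ [0.3, 1.5) ⇒ out
candidate 4: (m,n)=(-5,12) → π∥ = -5+12·β ≈ 23.970563, π⊥ = -5+12·β' ≈ -9.970563 ∉ [0.3, 1.5) ⇒ out
candidate 5: (m,n)=(1,2) → π∥ = 1+2·β ≈ 5.828427, π⊥ = 1+2·β' ≈ 0.171573 ∉ [0.3, 1.5) ⇒ out

2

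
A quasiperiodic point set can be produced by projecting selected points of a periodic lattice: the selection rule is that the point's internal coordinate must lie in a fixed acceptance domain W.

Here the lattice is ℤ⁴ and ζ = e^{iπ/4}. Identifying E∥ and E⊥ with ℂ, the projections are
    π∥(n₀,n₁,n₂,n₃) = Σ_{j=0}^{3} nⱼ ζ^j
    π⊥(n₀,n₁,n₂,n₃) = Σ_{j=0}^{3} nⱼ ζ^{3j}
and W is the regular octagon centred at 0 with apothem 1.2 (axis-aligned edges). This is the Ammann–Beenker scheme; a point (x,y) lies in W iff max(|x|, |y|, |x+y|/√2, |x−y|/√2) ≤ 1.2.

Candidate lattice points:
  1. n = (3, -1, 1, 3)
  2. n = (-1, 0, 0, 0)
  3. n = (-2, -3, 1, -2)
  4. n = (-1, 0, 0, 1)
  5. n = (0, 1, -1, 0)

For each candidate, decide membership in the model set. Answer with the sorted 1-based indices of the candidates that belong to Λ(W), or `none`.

2, 4

π⊥(n) = n₀ + n₁ζ³ + n₂ζ⁶ + n₃ζ⁹ where ζ = e^{iπ/4}.
#1 (3, -1, 1, 3): internal (5.82843, 0.41421); octagon support 5.82843 vs apothem 1.2 → ∉ W
#2 (-1, 0, 0, 0): internal (-1.00000, 0.00000); octagon support 1.00000 vs apothem 1.2 → ∈ W
#3 (-2, -3, 1, -2): internal (-1.29289, -4.53553); octagon support 4.53553 vs apothem 1.2 → ∉ W
#4 (-1, 0, 0, 1): internal (-0.29289, 0.70711); octagon support 0.70711 vs apothem 1.2 → ∈ W
#5 (0, 1, -1, 0): internal (-0.70711, 1.70711); octagon support 1.70711 vs apothem 1.2 → ∉ W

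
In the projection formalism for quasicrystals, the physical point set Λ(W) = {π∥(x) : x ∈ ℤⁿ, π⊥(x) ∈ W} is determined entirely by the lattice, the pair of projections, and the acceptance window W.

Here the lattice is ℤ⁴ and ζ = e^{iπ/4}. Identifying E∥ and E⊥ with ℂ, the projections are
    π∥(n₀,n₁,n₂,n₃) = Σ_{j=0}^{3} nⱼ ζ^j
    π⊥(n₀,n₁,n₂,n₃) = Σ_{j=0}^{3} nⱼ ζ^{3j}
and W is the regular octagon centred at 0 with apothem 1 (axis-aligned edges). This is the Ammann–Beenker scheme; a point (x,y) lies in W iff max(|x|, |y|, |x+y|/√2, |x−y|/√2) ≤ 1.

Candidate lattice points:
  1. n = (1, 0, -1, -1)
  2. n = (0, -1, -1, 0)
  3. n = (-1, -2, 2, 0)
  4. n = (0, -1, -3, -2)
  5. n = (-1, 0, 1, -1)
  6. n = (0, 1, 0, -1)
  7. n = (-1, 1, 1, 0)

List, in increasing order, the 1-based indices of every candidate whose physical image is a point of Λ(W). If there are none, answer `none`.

1, 2

π⊥(n) = n₀ + n₁ζ³ + n₂ζ⁶ + n₃ζ⁹ where ζ = e^{iπ/4}.
#1 (1, 0, -1, -1): internal (0.2929, 0.2929); octagon support 0.4142 vs apothem 1 → ∈ W
#2 (0, -1, -1, 0): internal (0.7071, 0.2929); octagon support 0.7071 vs apothem 1 → ∈ W
#3 (-1, -2, 2, 0): internal (0.4142, -3.4142); octagon support 3.4142 vs apothem 1 → ∉ W
#4 (0, -1, -3, -2): internal (-0.7071, 0.8787); octagon support 1.1213 vs apothem 1 → ∉ W
#5 (-1, 0, 1, -1): internal (-1.7071, -1.7071); octagon support 2.4142 vs apothem 1 → ∉ W
#6 (0, 1, 0, -1): internal (-1.4142, 0.0000); octagon support 1.4142 vs apothem 1 → ∉ W
#7 (-1, 1, 1, 0): internal (-1.7071, -0.2929); octagon support 1.7071 vs apothem 1 → ∉ W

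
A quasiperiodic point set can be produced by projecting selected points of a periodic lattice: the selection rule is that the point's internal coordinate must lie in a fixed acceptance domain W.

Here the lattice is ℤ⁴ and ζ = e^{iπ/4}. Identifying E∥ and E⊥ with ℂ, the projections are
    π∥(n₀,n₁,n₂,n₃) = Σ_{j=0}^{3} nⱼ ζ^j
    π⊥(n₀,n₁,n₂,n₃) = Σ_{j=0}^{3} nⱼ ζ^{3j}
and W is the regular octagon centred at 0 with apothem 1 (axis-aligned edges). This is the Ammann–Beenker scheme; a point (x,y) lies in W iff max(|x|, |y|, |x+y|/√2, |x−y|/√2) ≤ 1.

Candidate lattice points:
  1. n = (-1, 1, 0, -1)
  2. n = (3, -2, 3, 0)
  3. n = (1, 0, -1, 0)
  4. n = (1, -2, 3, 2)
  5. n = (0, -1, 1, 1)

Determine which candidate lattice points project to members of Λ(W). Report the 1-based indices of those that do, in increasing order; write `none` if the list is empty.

π⊥(n) = n₀ + n₁ζ³ + n₂ζ⁶ + n₃ζ⁹ where ζ = e^{iπ/4}.
#1 (-1, 1, 0, -1): internal (-2.414214, 0.000000); octagon support 2.414214 vs apothem 1 → ∉ W
#2 (3, -2, 3, 0): internal (4.414214, -4.414214); octagon support 6.242641 vs apothem 1 → ∉ W
#3 (1, 0, -1, 0): internal (1.000000, 1.000000); octagon support 1.414214 vs apothem 1 → ∉ W
#4 (1, -2, 3, 2): internal (3.828427, -3.000000); octagon support 4.828427 vs apothem 1 → ∉ W
#5 (0, -1, 1, 1): internal (1.414214, -1.000000); octagon support 1.707107 vs apothem 1 → ∉ W

none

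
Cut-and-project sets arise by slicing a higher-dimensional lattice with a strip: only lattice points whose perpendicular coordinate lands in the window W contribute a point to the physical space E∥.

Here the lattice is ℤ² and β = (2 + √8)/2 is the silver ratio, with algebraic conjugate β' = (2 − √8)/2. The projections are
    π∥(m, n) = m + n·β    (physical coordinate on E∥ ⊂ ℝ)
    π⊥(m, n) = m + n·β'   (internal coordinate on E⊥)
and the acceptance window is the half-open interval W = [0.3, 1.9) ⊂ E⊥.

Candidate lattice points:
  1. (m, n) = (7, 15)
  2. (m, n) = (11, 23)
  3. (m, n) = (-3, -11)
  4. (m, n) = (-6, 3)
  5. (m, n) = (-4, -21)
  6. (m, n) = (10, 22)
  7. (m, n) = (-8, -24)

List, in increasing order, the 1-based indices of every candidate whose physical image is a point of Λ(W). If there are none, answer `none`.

Compute β' = (2−√8)/2 = -0.41421, so π⊥(m,n) = m -0.41421·n.
[1] lift (7,15): star map gives 0.78680; window check 0.3 ≤ 0.78680 < 1.9 is true → IN Λ
[2] lift (11,23): star map gives 1.47309; window check 0.3 ≤ 1.47309 < 1.9 is true → IN Λ
[3] lift (-3,-11): star map gives 1.55635; window check 0.3 ≤ 1.55635 < 1.9 is true → IN Λ
[4] lift (-6,3): star map gives -7.24264; window check 0.3 ≤ -7.24264 < 1.9 is false → out
[5] lift (-4,-21): star map gives 4.69848; window check 0.3 ≤ 4.69848 < 1.9 is false → out
[6] lift (10,22): star map gives 0.88730; window check 0.3 ≤ 0.88730 < 1.9 is true → IN Λ
[7] lift (-8,-24): star map gives 1.94113; window check 0.3 ≤ 1.94113 < 1.9 is false → out

1, 2, 3, 6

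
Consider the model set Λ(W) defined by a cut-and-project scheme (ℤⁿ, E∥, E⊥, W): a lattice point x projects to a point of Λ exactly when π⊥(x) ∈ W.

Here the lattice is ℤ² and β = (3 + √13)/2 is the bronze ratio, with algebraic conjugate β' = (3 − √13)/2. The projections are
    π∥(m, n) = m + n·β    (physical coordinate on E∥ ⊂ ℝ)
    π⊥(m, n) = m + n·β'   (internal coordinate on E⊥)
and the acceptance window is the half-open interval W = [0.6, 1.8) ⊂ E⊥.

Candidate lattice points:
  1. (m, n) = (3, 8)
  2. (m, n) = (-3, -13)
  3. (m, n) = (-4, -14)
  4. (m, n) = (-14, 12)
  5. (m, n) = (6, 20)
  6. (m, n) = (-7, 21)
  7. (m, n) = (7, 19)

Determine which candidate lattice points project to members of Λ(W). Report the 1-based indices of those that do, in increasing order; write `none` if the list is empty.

Compute β' = (3−√13)/2 = -0.3028, so π⊥(m,n) = m -0.3028·n.
candidate 1: (m,n)=(3,8) → π∥ = 3+8·β ≈ 29.4222, π⊥ = 3+8·β' ≈ 0.5778 ∉ [0.6, 1.8) ⇒ out
candidate 2: (m,n)=(-3,-13) → π∥ = -3-13·β ≈ -45.9361, π⊥ = -3-13·β' ≈ 0.9361 ∈ [0.6, 1.8) ⇒ IN Λ
candidate 3: (m,n)=(-4,-14) → π∥ = -4-14·β ≈ -50.2389, π⊥ = -4-14·β' ≈ 0.2389 ∉ [0.6, 1.8) ⇒ out
candidate 4: (m,n)=(-14,12) → π∥ = -14+12·β ≈ 25.6333, π⊥ = -14+12·β' ≈ -17.6333 ∉ [0.6, 1.8) ⇒ out
candidate 5: (m,n)=(6,20) → π∥ = 6+20·β ≈ 72.0555, π⊥ = 6+20·β' ≈ -0.0555 ∉ [0.6, 1.8) ⇒ out
candidate 6: (m,n)=(-7,21) → π∥ = -7+21·β ≈ 62.3583, π⊥ = -7+21·β' ≈ -13.3583 ∉ [0.6, 1.8) ⇒ out
candidate 7: (m,n)=(7,19) → π∥ = 7+19·β ≈ 69.7527, π⊥ = 7+19·β' ≈ 1.2473 ∈ [0.6, 1.8) ⇒ IN Λ

2, 7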